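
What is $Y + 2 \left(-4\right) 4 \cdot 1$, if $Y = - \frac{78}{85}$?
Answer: $- \frac{2798}{85} \approx -32.918$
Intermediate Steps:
$Y = - \frac{78}{85}$ ($Y = \left(-78\right) \frac{1}{85} = - \frac{78}{85} \approx -0.91765$)
$Y + 2 \left(-4\right) 4 \cdot 1 = - \frac{78}{85} + 2 \left(-4\right) 4 \cdot 1 = - \frac{78}{85} + 2 \left(\left(-16\right) 1\right) = - \frac{78}{85} + 2 \left(-16\right) = - \frac{78}{85} - 32 = - \frac{2798}{85}$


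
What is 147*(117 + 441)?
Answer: 82026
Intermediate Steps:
147*(117 + 441) = 147*558 = 82026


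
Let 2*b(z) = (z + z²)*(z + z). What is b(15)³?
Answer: 46656000000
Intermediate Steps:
b(z) = z*(z + z²) (b(z) = ((z + z²)*(z + z))/2 = ((z + z²)*(2*z))/2 = (2*z*(z + z²))/2 = z*(z + z²))
b(15)³ = (15²*(1 + 15))³ = (225*16)³ = 3600³ = 46656000000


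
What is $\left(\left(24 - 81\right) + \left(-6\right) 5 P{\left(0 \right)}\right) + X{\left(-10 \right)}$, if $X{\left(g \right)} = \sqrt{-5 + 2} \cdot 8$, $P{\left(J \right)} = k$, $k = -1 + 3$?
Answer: $-117 + 8 i \sqrt{3} \approx -117.0 + 13.856 i$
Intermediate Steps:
$k = 2$
$P{\left(J \right)} = 2$
$X{\left(g \right)} = 8 i \sqrt{3}$ ($X{\left(g \right)} = \sqrt{-3} \cdot 8 = i \sqrt{3} \cdot 8 = 8 i \sqrt{3}$)
$\left(\left(24 - 81\right) + \left(-6\right) 5 P{\left(0 \right)}\right) + X{\left(-10 \right)} = \left(\left(24 - 81\right) + \left(-6\right) 5 \cdot 2\right) + 8 i \sqrt{3} = \left(\left(24 - 81\right) - 60\right) + 8 i \sqrt{3} = \left(-57 - 60\right) + 8 i \sqrt{3} = -117 + 8 i \sqrt{3}$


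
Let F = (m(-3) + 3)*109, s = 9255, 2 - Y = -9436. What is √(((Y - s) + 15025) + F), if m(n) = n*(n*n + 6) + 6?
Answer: 2*√2821 ≈ 106.23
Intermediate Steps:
Y = 9438 (Y = 2 - 1*(-9436) = 2 + 9436 = 9438)
m(n) = 6 + n*(6 + n²) (m(n) = n*(n² + 6) + 6 = n*(6 + n²) + 6 = 6 + n*(6 + n²))
F = -3924 (F = ((6 + (-3)³ + 6*(-3)) + 3)*109 = ((6 - 27 - 18) + 3)*109 = (-39 + 3)*109 = -36*109 = -3924)
√(((Y - s) + 15025) + F) = √(((9438 - 1*9255) + 15025) - 3924) = √(((9438 - 9255) + 15025) - 3924) = √((183 + 15025) - 3924) = √(15208 - 3924) = √11284 = 2*√2821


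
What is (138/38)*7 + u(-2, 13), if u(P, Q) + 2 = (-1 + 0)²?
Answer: 464/19 ≈ 24.421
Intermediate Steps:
u(P, Q) = -1 (u(P, Q) = -2 + (-1 + 0)² = -2 + (-1)² = -2 + 1 = -1)
(138/38)*7 + u(-2, 13) = (138/38)*7 - 1 = (138*(1/38))*7 - 1 = (69/19)*7 - 1 = 483/19 - 1 = 464/19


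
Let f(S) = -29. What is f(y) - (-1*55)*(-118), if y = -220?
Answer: -6519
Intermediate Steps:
f(y) - (-1*55)*(-118) = -29 - (-1*55)*(-118) = -29 - (-55)*(-118) = -29 - 1*6490 = -29 - 6490 = -6519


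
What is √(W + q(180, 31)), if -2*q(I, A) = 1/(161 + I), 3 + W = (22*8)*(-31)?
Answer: 3*I*√282123622/682 ≈ 73.885*I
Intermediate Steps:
W = -5459 (W = -3 + (22*8)*(-31) = -3 + 176*(-31) = -3 - 5456 = -5459)
q(I, A) = -1/(2*(161 + I))
√(W + q(180, 31)) = √(-5459 - 1/(322 + 2*180)) = √(-5459 - 1/(322 + 360)) = √(-5459 - 1/682) = √(-3723039/682) = 3*I*√282123622/682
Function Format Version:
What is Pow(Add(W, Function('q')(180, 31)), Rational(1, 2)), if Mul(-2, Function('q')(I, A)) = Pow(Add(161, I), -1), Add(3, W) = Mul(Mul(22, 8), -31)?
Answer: Mul(Rational(3, 682), I, Pow(282123622, Rational(1, 2))) ≈ Mul(73.885, I)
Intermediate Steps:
W = -5459 (W = Add(-3, Mul(Mul(22, 8), -31)) = Add(-3, Mul(176, -31)) = Add(-3, -5456) = -5459)
Function('q')(I, A) = Mul(Rational(-1, 2), Pow(Add(161, I), -1))
Pow(Add(W, Function('q')(180, 31)), Rational(1, 2)) = Pow(Add(-5459, Mul(-1, Pow(Add(322, Mul(2, 180)), -1))), Rational(1, 2)) = Pow(Add(-5459, Mul(-1, Pow(Add(322, 360), -1))), Rational(1, 2)) = Pow(Add(-5459, Mul(-1, Pow(682, -1))), Rational(1, 2)) = Pow(Add(-5459, Mul(-1, Rational(1, 682))), Rational(1, 2)) = Pow(Add(-5459, Rational(-1, 682)), Rational(1, 2)) = Pow(Rational(-3723039, 682), Rational(1, 2)) = Mul(Rational(3, 682), I, Pow(282123622, Rational(1, 2)))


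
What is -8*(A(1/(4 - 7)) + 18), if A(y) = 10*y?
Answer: -352/3 ≈ -117.33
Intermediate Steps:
-8*(A(1/(4 - 7)) + 18) = -8*(10/(4 - 7) + 18) = -8*(10/(-3) + 18) = -8*(10*(-⅓) + 18) = -8*(-10/3 + 18) = -8*44/3 = -352/3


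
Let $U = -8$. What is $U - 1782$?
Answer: $-1790$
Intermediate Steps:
$U - 1782 = -8 - 1782 = -1790$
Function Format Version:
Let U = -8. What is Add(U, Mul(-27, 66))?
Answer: -1790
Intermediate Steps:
Add(U, Mul(-27, 66)) = Add(-8, Mul(-27, 66)) = Add(-8, -1782) = -1790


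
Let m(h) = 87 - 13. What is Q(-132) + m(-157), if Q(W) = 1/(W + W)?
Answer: 19535/264 ≈ 73.996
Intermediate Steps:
Q(W) = 1/(2*W)
m(h) = 74
Q(-132) + m(-157) = (½)/(-132) + 74 = (½)*(-1/132) + 74 = -1/264 + 74 = 19535/264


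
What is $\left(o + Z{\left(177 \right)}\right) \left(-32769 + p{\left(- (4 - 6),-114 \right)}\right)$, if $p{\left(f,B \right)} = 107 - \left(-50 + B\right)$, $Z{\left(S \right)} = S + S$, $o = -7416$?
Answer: $229500876$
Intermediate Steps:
$Z{\left(S \right)} = 2 S$
$p{\left(f,B \right)} = 157 - B$
$\left(o + Z{\left(177 \right)}\right) \left(-32769 + p{\left(- (4 - 6),-114 \right)}\right) = \left(-7416 + 2 \cdot 177\right) \left(-32769 + \left(157 - -114\right)\right) = \left(-7416 + 354\right) \left(-32769 + \left(157 + 114\right)\right) = - 7062 \left(-32769 + 271\right) = \left(-7062\right) \left(-32498\right) = 229500876$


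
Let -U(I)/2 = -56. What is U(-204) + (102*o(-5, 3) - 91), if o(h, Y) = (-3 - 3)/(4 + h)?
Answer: 633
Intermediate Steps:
o(h, Y) = -6/(4 + h)
U(I) = 112 (U(I) = -2*(-56) = 112)
U(-204) + (102*o(-5, 3) - 91) = 112 + (102*(-6/(4 - 5)) - 91) = 112 + (102*(-6/(-1)) - 91) = 112 + (102*(-6*(-1)) - 91) = 112 + (102*6 - 91) = 112 + (612 - 91) = 112 + 521 = 633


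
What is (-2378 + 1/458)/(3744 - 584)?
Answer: -1089123/1447280 ≈ -0.75253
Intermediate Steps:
(-2378 + 1/458)/(3744 - 584) = (-2378 + 1/458)/3160 = -1089123/458*1/3160 = -1089123/1447280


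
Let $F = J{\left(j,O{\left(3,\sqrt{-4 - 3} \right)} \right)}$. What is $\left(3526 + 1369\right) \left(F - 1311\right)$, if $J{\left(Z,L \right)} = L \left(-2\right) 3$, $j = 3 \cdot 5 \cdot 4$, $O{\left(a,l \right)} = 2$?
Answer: $-6476085$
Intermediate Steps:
$j = 60$ ($j = 15 \cdot 4 = 60$)
$J{\left(Z,L \right)} = - 6 L$ ($J{\left(Z,L \right)} = - 2 L 3 = - 6 L$)
$F = -12$ ($F = \left(-6\right) 2 = -12$)
$\left(3526 + 1369\right) \left(F - 1311\right) = \left(3526 + 1369\right) \left(-12 - 1311\right) = 4895 \left(-12 - 1311\right) = 4895 \left(-1323\right) = -6476085$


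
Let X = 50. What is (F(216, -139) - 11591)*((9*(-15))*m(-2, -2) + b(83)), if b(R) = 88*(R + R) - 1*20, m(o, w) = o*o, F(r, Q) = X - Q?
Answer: -160175296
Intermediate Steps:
F(r, Q) = 50 - Q
m(o, w) = o²
b(R) = -20 + 176*R (b(R) = 88*(2*R) - 20 = 176*R - 20 = -20 + 176*R)
(F(216, -139) - 11591)*((9*(-15))*m(-2, -2) + b(83)) = ((50 - 1*(-139)) - 11591)*((9*(-15))*(-2)² + (-20 + 176*83)) = ((50 + 139) - 11591)*(-135*4 + (-20 + 14608)) = (189 - 11591)*(-540 + 14588) = -11402*14048 = -160175296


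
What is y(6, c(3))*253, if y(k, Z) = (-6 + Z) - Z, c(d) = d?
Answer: -1518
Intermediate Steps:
y(k, Z) = -6
y(6, c(3))*253 = -6*253 = -1518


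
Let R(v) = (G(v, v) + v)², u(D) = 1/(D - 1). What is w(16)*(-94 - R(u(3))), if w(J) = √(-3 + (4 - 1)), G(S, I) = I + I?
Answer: 0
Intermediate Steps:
G(S, I) = 2*I
u(D) = 1/(-1 + D)
R(v) = 9*v² (R(v) = (2*v + v)² = (3*v)² = 9*v²)
w(J) = 0 (w(J) = √(-3 + 3) = √0 = 0)
w(16)*(-94 - R(u(3))) = 0*(-94 - 9*(1/(-1 + 3))²) = 0*(-94 - 9*(1/2)²) = 0*(-94 - 9*(½)²) = 0*(-94 - 9/4) = 0*(-385/4) = 0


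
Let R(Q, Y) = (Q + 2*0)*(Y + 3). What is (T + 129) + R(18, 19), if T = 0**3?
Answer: 525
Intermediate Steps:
T = 0
R(Q, Y) = Q*(3 + Y) (R(Q, Y) = (Q + 0)*(3 + Y) = Q*(3 + Y))
(T + 129) + R(18, 19) = (0 + 129) + 18*(3 + 19) = 129 + 18*22 = 129 + 396 = 525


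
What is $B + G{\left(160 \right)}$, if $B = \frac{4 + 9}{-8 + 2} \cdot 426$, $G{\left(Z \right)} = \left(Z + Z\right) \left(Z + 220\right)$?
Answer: $120677$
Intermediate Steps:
$G{\left(Z \right)} = 2 Z \left(220 + Z\right)$
$B = -923$ ($B = \frac{13}{-6} \cdot 426 = 13 \left(- \frac{1}{6}\right) 426 = \left(- \frac{13}{6}\right) 426 = -923$)
$B + G{\left(160 \right)} = -923 + 2 \cdot 160 \left(220 + 160\right) = -923 + 2 \cdot 160 \cdot 380 = -923 + 121600 = 120677$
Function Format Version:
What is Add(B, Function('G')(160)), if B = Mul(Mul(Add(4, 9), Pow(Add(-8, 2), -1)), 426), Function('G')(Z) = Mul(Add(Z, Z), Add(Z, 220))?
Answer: 120677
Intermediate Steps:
Function('G')(Z) = Mul(2, Z, Add(220, Z)) (Function('G')(Z) = Mul(Mul(2, Z), Add(220, Z)) = Mul(2, Z, Add(220, Z)))
B = -923 (B = Mul(Mul(13, Pow(-6, -1)), 426) = Mul(Mul(13, Rational(-1, 6)), 426) = Mul(Rational(-13, 6), 426) = -923)
Add(B, Function('G')(160)) = Add(-923, Mul(2, 160, Add(220, 160))) = Add(-923, Mul(2, 160, 380)) = Add(-923, 121600) = 120677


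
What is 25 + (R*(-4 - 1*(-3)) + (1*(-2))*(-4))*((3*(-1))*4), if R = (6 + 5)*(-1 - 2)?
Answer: -467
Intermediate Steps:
R = -33 (R = 11*(-3) = -33)
25 + (R*(-4 - 1*(-3)) + (1*(-2))*(-4))*((3*(-1))*4) = 25 + (-33*(-4 - 1*(-3)) + (1*(-2))*(-4))*((3*(-1))*4) = 25 + (-33*(-4 + 3) - 2*(-4))*(-3*4) = 25 + (-33*(-1) + 8)*(-12) = 25 + (33 + 8)*(-12) = 25 + 41*(-12) = 25 - 492 = -467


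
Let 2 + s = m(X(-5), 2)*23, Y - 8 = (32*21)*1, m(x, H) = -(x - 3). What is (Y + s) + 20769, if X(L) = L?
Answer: 21631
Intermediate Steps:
m(x, H) = 3 - x (m(x, H) = -(-3 + x) = 3 - x)
Y = 680 (Y = 8 + (32*21)*1 = 8 + 672*1 = 8 + 672 = 680)
s = 182 (s = -2 + (3 - 1*(-5))*23 = -2 + (3 + 5)*23 = -2 + 8*23 = -2 + 184 = 182)
(Y + s) + 20769 = (680 + 182) + 20769 = 862 + 20769 = 21631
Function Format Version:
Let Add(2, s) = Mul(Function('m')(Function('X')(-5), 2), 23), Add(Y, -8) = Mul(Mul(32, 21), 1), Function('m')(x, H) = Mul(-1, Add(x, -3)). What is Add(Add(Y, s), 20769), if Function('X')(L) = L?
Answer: 21631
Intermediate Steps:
Function('m')(x, H) = Add(3, Mul(-1, x)) (Function('m')(x, H) = Mul(-1, Add(-3, x)) = Add(3, Mul(-1, x)))
Y = 680 (Y = Add(8, Mul(Mul(32, 21), 1)) = Add(8, Mul(672, 1)) = Add(8, 672) = 680)
s = 182 (s = Add(-2, Mul(Add(3, Mul(-1, -5)), 23)) = Add(-2, Mul(Add(3, 5), 23)) = Add(-2, Mul(8, 23)) = Add(-2, 184) = 182)
Add(Add(Y, s), 20769) = Add(Add(680, 182), 20769) = Add(862, 20769) = 21631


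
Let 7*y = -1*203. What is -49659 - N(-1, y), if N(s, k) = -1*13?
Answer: -49646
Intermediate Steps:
y = -29 (y = (-1*203)/7 = (1/7)*(-203) = -29)
N(s, k) = -13
-49659 - N(-1, y) = -49659 - 1*(-13) = -49659 + 13 = -49646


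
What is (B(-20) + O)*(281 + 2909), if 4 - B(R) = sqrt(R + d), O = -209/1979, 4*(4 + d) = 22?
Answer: 24585330/1979 - 1595*I*sqrt(74) ≈ 12423.0 - 13721.0*I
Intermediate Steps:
d = 3/2 (d = -4 + (1/4)*22 = -4 + 11/2 = 3/2 ≈ 1.5000)
O = -209/1979 (O = -209*1/1979 = -209/1979 ≈ -0.10561)
B(R) = 4 - sqrt(3/2 + R) (B(R) = 4 - sqrt(R + 3/2) = 4 - sqrt(3/2 + R))
(B(-20) + O)*(281 + 2909) = ((4 - sqrt(6 + 4*(-20))/2) - 209/1979)*(281 + 2909) = ((4 - sqrt(6 - 80)/2) - 209/1979)*3190 = ((4 - I*sqrt(74)/2) - 209/1979)*3190 = (7707/1979 - I*sqrt(74)/2)*3190 = 24585330/1979 - 1595*I*sqrt(74)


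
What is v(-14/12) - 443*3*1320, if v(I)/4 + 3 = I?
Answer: -5262890/3 ≈ -1.7543e+6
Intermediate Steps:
v(I) = -12 + 4*I
v(-14/12) - 443*3*1320 = (-12 + 4*(-14/12)) - 443*3*1320 = (-12 + 4*(-14*1/12)) - 1329*1320 = (-12 + 4*(-7/6)) - 1754280 = (-12 - 14/3) - 1754280 = -50/3 - 1754280 = -5262890/3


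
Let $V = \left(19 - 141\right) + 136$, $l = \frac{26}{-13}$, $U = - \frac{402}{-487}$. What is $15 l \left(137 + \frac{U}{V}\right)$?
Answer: $- \frac{14017020}{3409} \approx -4111.8$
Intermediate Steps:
$U = \frac{402}{487}$ ($U = \left(-402\right) \left(- \frac{1}{487}\right) = \frac{402}{487} \approx 0.82546$)
$l = -2$ ($l = 26 \left(- \frac{1}{13}\right) = -2$)
$V = 14$ ($V = -122 + 136 = 14$)
$15 l \left(137 + \frac{U}{V}\right) = 15 \left(-2\right) \left(137 + \frac{402}{487 \cdot 14}\right) = - 30 \left(137 + \frac{402}{487} \cdot \frac{1}{14}\right) = - 30 \left(137 + \frac{201}{3409}\right) = \left(-30\right) \frac{467234}{3409} = - \frac{14017020}{3409}$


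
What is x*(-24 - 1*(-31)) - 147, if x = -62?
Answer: -581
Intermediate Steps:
x*(-24 - 1*(-31)) - 147 = -62*(-24 - 1*(-31)) - 147 = -62*(-24 + 31) - 147 = -62*7 - 147 = -434 - 147 = -581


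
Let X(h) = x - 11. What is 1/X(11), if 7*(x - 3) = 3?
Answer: -7/53 ≈ -0.13208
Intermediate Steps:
x = 24/7 (x = 3 + (1/7)*3 = 3 + 3/7 = 24/7 ≈ 3.4286)
X(h) = -53/7 (X(h) = 24/7 - 11 = -53/7)
1/X(11) = 1/(-53/7) = -7/53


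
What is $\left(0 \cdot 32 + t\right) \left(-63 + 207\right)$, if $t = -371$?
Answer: $-53424$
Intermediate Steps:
$\left(0 \cdot 32 + t\right) \left(-63 + 207\right) = \left(0 \cdot 32 - 371\right) \left(-63 + 207\right) = \left(0 - 371\right) 144 = \left(-371\right) 144 = -53424$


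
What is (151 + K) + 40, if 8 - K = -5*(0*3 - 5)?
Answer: 174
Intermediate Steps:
K = -17 (K = 8 - (-5)*(0*3 - 5) = 8 - (-5)*(0 - 5) = 8 - (-5)*(-5) = 8 - 1*25 = 8 - 25 = -17)
(151 + K) + 40 = (151 - 17) + 40 = 134 + 40 = 174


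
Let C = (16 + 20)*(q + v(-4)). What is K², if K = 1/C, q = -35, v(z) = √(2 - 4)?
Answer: I/(1296*(70*√2 + 1223*I)) ≈ 6.268e-7 + 5.0736e-8*I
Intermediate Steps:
v(z) = I*√2 (v(z) = √(-2) = I*√2)
C = -1260 + 36*I*√2 (C = (16 + 20)*(-35 + I*√2) = 36*(-35 + I*√2) = -1260 + 36*I*√2 ≈ -1260.0 + 50.912*I)
K = 1/(-1260 + 36*I*√2) ≈ -0.00079236 - 3.2016e-5*I
K² = (-35/44172 - I*√2/44172)²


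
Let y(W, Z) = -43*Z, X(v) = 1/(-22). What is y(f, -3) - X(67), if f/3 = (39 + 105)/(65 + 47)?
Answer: 2839/22 ≈ 129.05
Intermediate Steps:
X(v) = -1/22
f = 27/7 (f = 3*((39 + 105)/(65 + 47)) = 3*(144/112) = 3*(144*(1/112)) = 3*(9/7) = 27/7 ≈ 3.8571)
y(f, -3) - X(67) = -43*(-3) - 1*(-1/22) = 129 + 1/22 = 2839/22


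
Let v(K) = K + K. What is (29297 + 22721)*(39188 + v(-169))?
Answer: 2020899300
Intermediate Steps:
v(K) = 2*K
(29297 + 22721)*(39188 + v(-169)) = (29297 + 22721)*(39188 + 2*(-169)) = 52018*(39188 - 338) = 52018*38850 = 2020899300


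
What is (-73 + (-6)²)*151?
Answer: -5587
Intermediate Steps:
(-73 + (-6)²)*151 = (-73 + 36)*151 = -37*151 = -5587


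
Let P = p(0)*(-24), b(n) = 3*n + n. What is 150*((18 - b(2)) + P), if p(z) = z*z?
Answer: 1500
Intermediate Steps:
b(n) = 4*n
p(z) = z**2
P = 0 (P = 0**2*(-24) = 0*(-24) = 0)
150*((18 - b(2)) + P) = 150*((18 - 4*2) + 0) = 150*((18 - 1*8) + 0) = 150*((18 - 8) + 0) = 150*(10 + 0) = 150*10 = 1500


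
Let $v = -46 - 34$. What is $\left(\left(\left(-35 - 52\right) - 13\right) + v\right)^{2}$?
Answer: $32400$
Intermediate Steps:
$v = -80$ ($v = -46 - 34 = -80$)
$\left(\left(\left(-35 - 52\right) - 13\right) + v\right)^{2} = \left(\left(\left(-35 - 52\right) - 13\right) - 80\right)^{2} = \left(\left(-87 - 13\right) - 80\right)^{2} = \left(-100 - 80\right)^{2} = \left(-180\right)^{2} = 32400$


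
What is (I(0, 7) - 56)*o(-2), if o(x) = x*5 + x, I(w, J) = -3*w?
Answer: 672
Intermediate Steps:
o(x) = 6*x (o(x) = 5*x + x = 6*x)
(I(0, 7) - 56)*o(-2) = (-3*0 - 56)*(6*(-2)) = (0 - 56)*(-12) = -56*(-12) = 672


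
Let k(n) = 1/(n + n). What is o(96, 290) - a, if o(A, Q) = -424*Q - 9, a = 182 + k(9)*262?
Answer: -1108490/9 ≈ -1.2317e+5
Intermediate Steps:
k(n) = 1/(2*n)
a = 1769/9 (a = 182 + ((½)/9)*262 = 182 + ((½)*(⅑))*262 = 182 + (1/18)*262 = 182 + 131/9 = 1769/9 ≈ 196.56)
o(A, Q) = -9 - 424*Q
o(96, 290) - a = (-9 - 424*290) - 1*1769/9 = (-9 - 122960) - 1769/9 = -122969 - 1769/9 = -1108490/9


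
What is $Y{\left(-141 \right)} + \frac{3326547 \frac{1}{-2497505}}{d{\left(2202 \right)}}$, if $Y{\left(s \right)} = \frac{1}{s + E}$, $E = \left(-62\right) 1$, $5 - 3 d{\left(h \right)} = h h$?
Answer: $- \frac{12107873879372}{2458309648538485} \approx -0.0049253$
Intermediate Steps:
$d{\left(h \right)} = \frac{5}{3} - \frac{h^{2}}{3}$ ($d{\left(h \right)} = \frac{5}{3} - \frac{h h}{3} = \frac{5}{3} - \frac{h^{2}}{3}$)
$E = -62$
$Y{\left(s \right)} = \frac{1}{-62 + s}$ ($Y{\left(s \right)} = \frac{1}{s - 62} = \frac{1}{-62 + s}$)
$Y{\left(-141 \right)} + \frac{3326547 \frac{1}{-2497505}}{d{\left(2202 \right)}} = \frac{1}{-62 - 141} + \frac{3326547 \frac{1}{-2497505}}{\frac{5}{3} - \frac{2202^{2}}{3}} = \frac{1}{-203} + \frac{3326547 \left(- \frac{1}{2497505}\right)}{\frac{5}{3} - 1616268} = - \frac{1}{203} - \frac{3326547}{2497505 \left(\frac{5}{3} - 1616268\right)} = - \frac{1}{203} - \frac{3326547}{2497505 \left(- \frac{4848799}{3}\right)} = - \frac{1}{203} - - \frac{9979641}{12109899746495} = - \frac{1}{203} + \frac{9979641}{12109899746495} = - \frac{12107873879372}{2458309648538485}$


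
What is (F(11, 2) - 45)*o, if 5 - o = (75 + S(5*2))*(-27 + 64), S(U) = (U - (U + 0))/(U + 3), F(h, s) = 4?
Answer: 113570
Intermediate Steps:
S(U) = 0 (S(U) = (U - U)/(3 + U) = 0/(3 + U) = 0)
o = -2770 (o = 5 - (75 + 0)*(-27 + 64) = 5 - 75*37 = 5 - 1*2775 = 5 - 2775 = -2770)
(F(11, 2) - 45)*o = (4 - 45)*(-2770) = -41*(-2770) = 113570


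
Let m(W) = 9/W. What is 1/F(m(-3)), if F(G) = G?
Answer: -⅓ ≈ -0.33333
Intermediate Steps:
1/F(m(-3)) = 1/(9/(-3)) = 1/(9*(-⅓)) = 1/(-3) = -⅓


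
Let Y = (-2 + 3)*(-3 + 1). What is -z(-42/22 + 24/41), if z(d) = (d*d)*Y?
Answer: 712818/203401 ≈ 3.5045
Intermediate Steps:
Y = -2 (Y = 1*(-2) = -2)
z(d) = -2*d**2 (z(d) = (d*d)*(-2) = d**2*(-2) = -2*d**2)
-z(-42/22 + 24/41) = -(-2)*(-42/22 + 24/41)**2 = -(-2)*(-42*1/22 + 24*(1/41))**2 = -(-2)*(-21/11 + 24/41)**2 = -(-2)*(-597/451)**2 = -(-2)*356409/203401 = -1*(-712818/203401) = 712818/203401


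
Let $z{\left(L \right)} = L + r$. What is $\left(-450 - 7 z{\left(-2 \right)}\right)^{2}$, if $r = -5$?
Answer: $160801$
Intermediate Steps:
$z{\left(L \right)} = -5 + L$ ($z{\left(L \right)} = L - 5 = -5 + L$)
$\left(-450 - 7 z{\left(-2 \right)}\right)^{2} = \left(-450 - 7 \left(-5 - 2\right)\right)^{2} = \left(-450 - -49\right)^{2} = \left(-450 + 49\right)^{2} = \left(-401\right)^{2} = 160801$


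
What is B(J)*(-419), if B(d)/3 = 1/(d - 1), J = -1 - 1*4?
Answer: 419/2 ≈ 209.50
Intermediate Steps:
J = -5 (J = -1 - 4 = -5)
B(d) = 3/(-1 + d) (B(d) = 3/(d - 1) = 3/(-1 + d))
B(J)*(-419) = (3/(-1 - 5))*(-419) = (3/(-6))*(-419) = (3*(-⅙))*(-419) = -½*(-419) = 419/2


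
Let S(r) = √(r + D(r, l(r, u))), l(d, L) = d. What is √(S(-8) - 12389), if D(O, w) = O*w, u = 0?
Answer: √(-12389 + 2*√14) ≈ 111.27*I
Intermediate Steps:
S(r) = √(r + r²) (S(r) = √(r + r*r) = √(r + r²))
√(S(-8) - 12389) = √(√(-8*(1 - 8)) - 12389) = √(√(-8*(-7)) - 12389) = √(√56 - 12389) = √(2*√14 - 12389) = √(-12389 + 2*√14)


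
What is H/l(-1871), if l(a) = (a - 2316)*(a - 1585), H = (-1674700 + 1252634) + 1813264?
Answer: 695599/7235136 ≈ 0.096142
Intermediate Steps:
H = 1391198 (H = -422066 + 1813264 = 1391198)
l(a) = (-2316 + a)*(-1585 + a)
H/l(-1871) = 1391198/(3670860 + (-1871)**2 - 3901*(-1871)) = 1391198/(3670860 + 3500641 + 7298771) = 1391198/14470272 = 1391198*(1/14470272) = 695599/7235136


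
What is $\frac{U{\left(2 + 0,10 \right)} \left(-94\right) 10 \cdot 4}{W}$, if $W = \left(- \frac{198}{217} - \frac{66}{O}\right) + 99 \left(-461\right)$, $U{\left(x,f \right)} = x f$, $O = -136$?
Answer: $\frac{1109651200}{673455387} \approx 1.6477$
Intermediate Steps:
$U{\left(x,f \right)} = f x$
$W = - \frac{673455387}{14756}$ ($W = \left(- \frac{198}{217} - \frac{66}{-136}\right) + 99 \left(-461\right) = \left(\left(-198\right) \frac{1}{217} - - \frac{33}{68}\right) - 45639 = \left(- \frac{198}{217} + \frac{33}{68}\right) - 45639 = - \frac{6303}{14756} - 45639 = - \frac{673455387}{14756} \approx -45639.0$)
$\frac{U{\left(2 + 0,10 \right)} \left(-94\right) 10 \cdot 4}{W} = \frac{10 \left(2 + 0\right) \left(-94\right) 10 \cdot 4}{- \frac{673455387}{14756}} = 10 \cdot 2 \left(-94\right) 40 \left(- \frac{14756}{673455387}\right) = 20 \left(-94\right) 40 \left(- \frac{14756}{673455387}\right) = \left(-1880\right) 40 \left(- \frac{14756}{673455387}\right) = \left(-75200\right) \left(- \frac{14756}{673455387}\right) = \frac{1109651200}{673455387}$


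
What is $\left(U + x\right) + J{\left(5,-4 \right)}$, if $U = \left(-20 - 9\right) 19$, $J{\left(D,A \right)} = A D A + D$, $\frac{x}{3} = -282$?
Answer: $-1312$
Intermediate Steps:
$x = -846$ ($x = 3 \left(-282\right) = -846$)
$J{\left(D,A \right)} = D + D A^{2}$ ($J{\left(D,A \right)} = D A^{2} + D = D + D A^{2}$)
$U = -551$ ($U = \left(-29\right) 19 = -551$)
$\left(U + x\right) + J{\left(5,-4 \right)} = \left(-551 - 846\right) + 5 \left(1 + \left(-4\right)^{2}\right) = -1397 + 5 \left(1 + 16\right) = -1397 + 5 \cdot 17 = -1397 + 85 = -1312$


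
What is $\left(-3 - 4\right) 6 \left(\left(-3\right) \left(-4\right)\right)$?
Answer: $-504$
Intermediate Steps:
$\left(-3 - 4\right) 6 \left(\left(-3\right) \left(-4\right)\right) = \left(-7\right) 6 \cdot 12 = \left(-42\right) 12 = -504$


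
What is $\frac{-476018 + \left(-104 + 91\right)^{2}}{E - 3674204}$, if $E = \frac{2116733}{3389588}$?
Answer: $\frac{1612932060212}{12454035671219} \approx 0.12951$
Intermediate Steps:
$E = \frac{2116733}{3389588}$ ($E = 2116733 \cdot \frac{1}{3389588} = \frac{2116733}{3389588} \approx 0.62448$)
$\frac{-476018 + \left(-104 + 91\right)^{2}}{E - 3674204} = \frac{-476018 + \left(-104 + 91\right)^{2}}{\frac{2116733}{3389588} - 3674204} = \frac{-476018 + \left(-13\right)^{2}}{- \frac{12454035671219}{3389588}} = \left(-476018 + 169\right) \left(- \frac{3389588}{12454035671219}\right) = \left(-475849\right) \left(- \frac{3389588}{12454035671219}\right) = \frac{1612932060212}{12454035671219}$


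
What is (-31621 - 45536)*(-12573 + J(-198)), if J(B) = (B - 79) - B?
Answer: 976190364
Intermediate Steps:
J(B) = -79 (J(B) = (-79 + B) - B = -79)
(-31621 - 45536)*(-12573 + J(-198)) = (-31621 - 45536)*(-12573 - 79) = -77157*(-12652) = 976190364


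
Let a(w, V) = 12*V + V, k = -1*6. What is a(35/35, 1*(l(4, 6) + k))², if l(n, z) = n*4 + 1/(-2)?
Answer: 61009/4 ≈ 15252.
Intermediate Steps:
k = -6
l(n, z) = -½ + 4*n (l(n, z) = 4*n - ½ = -½ + 4*n)
a(w, V) = 13*V
a(35/35, 1*(l(4, 6) + k))² = (13*(1*((-½ + 4*4) - 6)))² = (13*(1*((-½ + 16) - 6)))² = (13*(1*(31/2 - 6)))² = (13*(1*(19/2)))² = (13*(19/2))² = (247/2)² = 61009/4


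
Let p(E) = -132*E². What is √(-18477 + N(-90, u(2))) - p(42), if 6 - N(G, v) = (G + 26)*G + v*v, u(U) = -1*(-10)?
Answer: 232848 + I*√24331 ≈ 2.3285e+5 + 155.98*I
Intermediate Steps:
u(U) = 10
N(G, v) = 6 - v² - G*(26 + G) (N(G, v) = 6 - ((G + 26)*G + v*v) = 6 - ((26 + G)*G + v²) = 6 - (G*(26 + G) + v²) = 6 - (v² + G*(26 + G)) = 6 + (-v² - G*(26 + G)) = 6 - v² - G*(26 + G))
√(-18477 + N(-90, u(2))) - p(42) = √(-18477 + (6 - 1*(-90)² - 1*10² - 26*(-90))) - (-132)*42² = √(-18477 + (6 - 1*8100 - 1*100 + 2340)) - (-132)*1764 = √(-18477 + (6 - 8100 - 100 + 2340)) - 1*(-232848) = √(-18477 - 5854) + 232848 = √(-24331) + 232848 = I*√24331 + 232848 = 232848 + I*√24331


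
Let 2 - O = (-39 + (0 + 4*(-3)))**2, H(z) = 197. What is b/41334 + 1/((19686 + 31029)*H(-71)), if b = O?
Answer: -8655396937/137654000190 ≈ -0.062878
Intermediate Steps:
O = -2599 (O = 2 - (-39 + (0 + 4*(-3)))**2 = 2 - (-39 + (0 - 12))**2 = 2 - (-39 - 12)**2 = 2 - 1*(-51)**2 = 2 - 1*2601 = 2 - 2601 = -2599)
b = -2599
b/41334 + 1/((19686 + 31029)*H(-71)) = -2599/41334 + 1/((19686 + 31029)*197) = -2599*1/41334 + (1/197)/50715 = -2599/41334 + (1/50715)*(1/197) = -2599/41334 + 1/9990855 = -8655396937/137654000190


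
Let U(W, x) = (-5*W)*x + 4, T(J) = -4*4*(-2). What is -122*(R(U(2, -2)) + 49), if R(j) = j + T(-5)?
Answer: -12810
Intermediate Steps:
T(J) = 32 (T(J) = -16*(-2) = 32)
U(W, x) = 4 - 5*W*x (U(W, x) = -5*W*x + 4 = 4 - 5*W*x)
R(j) = 32 + j (R(j) = j + 32 = 32 + j)
-122*(R(U(2, -2)) + 49) = -122*((32 + (4 - 5*2*(-2))) + 49) = -122*((32 + (4 + 20)) + 49) = -122*((32 + 24) + 49) = -122*(56 + 49) = -122*105 = -12810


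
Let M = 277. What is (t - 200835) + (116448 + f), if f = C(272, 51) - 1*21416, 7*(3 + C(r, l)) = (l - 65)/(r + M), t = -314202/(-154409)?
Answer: -8969059672966/84770541 ≈ -1.0580e+5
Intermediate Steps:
t = 314202/154409 (t = -314202*(-1/154409) = 314202/154409 ≈ 2.0349)
C(r, l) = -3 + (-65 + l)/(7*(277 + r)) (C(r, l) = -3 + ((l - 65)/(r + 277))/7 = -3 + ((-65 + l)/(277 + r))/7 = -3 + (-65 + l)/(7*(277 + r)))
f = -11759033/549 (f = (-5882 + 51 - 21*272)/(7*(277 + 272)) - 1*21416 = (⅐)*(-5882 + 51 - 5712)/549 - 21416 = (⅐)*(1/549)*(-11543) - 21416 = -1649/549 - 21416 = -11759033/549 ≈ -21419.)
(t - 200835) + (116448 + f) = (314202/154409 - 200835) + (116448 - 11759033/549) = -31010417313/154409 + 52170919/549 = -8969059672966/84770541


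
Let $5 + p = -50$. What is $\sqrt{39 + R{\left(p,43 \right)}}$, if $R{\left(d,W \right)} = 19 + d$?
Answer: $\sqrt{3} \approx 1.732$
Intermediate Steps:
$p = -55$ ($p = -5 - 50 = -55$)
$\sqrt{39 + R{\left(p,43 \right)}} = \sqrt{39 + \left(19 - 55\right)} = \sqrt{39 - 36} = \sqrt{3}$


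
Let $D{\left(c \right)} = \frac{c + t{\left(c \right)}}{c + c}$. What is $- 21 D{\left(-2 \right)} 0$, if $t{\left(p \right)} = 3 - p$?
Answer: $0$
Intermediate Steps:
$D{\left(c \right)} = \frac{3}{2 c}$ ($D{\left(c \right)} = \frac{c - \left(-3 + c\right)}{c + c} = \frac{3}{2 c}$)
$- 21 D{\left(-2 \right)} 0 = - 21 \frac{3}{2 \left(-2\right)} 0 = - 21 \cdot \frac{3}{2} \left(- \frac{1}{2}\right) 0 = \left(-21\right) \left(- \frac{3}{4}\right) 0 = \frac{63}{4} \cdot 0 = 0$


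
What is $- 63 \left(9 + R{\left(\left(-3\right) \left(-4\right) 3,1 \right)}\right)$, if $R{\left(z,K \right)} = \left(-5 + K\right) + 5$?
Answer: $-630$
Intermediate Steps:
$R{\left(z,K \right)} = K$
$- 63 \left(9 + R{\left(\left(-3\right) \left(-4\right) 3,1 \right)}\right) = - 63 \left(9 + 1\right) = \left(-63\right) 10 = -630$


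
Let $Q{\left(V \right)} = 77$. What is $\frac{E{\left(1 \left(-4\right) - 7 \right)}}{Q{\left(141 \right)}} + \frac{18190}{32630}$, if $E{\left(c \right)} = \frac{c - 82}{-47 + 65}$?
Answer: $\frac{739225}{1507506} \approx 0.49036$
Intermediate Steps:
$E{\left(c \right)} = - \frac{41}{9} + \frac{c}{18}$ ($E{\left(c \right)} = \frac{-82 + c}{18} = \left(-82 + c\right) \frac{1}{18} = - \frac{41}{9} + \frac{c}{18}$)
$\frac{E{\left(1 \left(-4\right) - 7 \right)}}{Q{\left(141 \right)}} + \frac{18190}{32630} = \frac{- \frac{41}{9} + \frac{1 \left(-4\right) - 7}{18}}{77} + \frac{18190}{32630} = \left(- \frac{41}{9} + \frac{-4 - 7}{18}\right) \frac{1}{77} + 18190 \cdot \frac{1}{32630} = \left(- \frac{41}{9} + \frac{1}{18} \left(-11\right)\right) \frac{1}{77} + \frac{1819}{3263} = \left(- \frac{41}{9} - \frac{11}{18}\right) \frac{1}{77} + \frac{1819}{3263} = \left(- \frac{31}{6}\right) \frac{1}{77} + \frac{1819}{3263} = - \frac{31}{462} + \frac{1819}{3263} = \frac{739225}{1507506}$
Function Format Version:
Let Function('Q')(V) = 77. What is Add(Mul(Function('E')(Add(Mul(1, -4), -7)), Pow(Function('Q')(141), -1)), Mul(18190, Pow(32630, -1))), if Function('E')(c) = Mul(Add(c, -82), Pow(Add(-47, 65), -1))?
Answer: Rational(739225, 1507506) ≈ 0.49036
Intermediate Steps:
Function('E')(c) = Add(Rational(-41, 9), Mul(Rational(1, 18), c)) (Function('E')(c) = Mul(Add(-82, c), Pow(18, -1)) = Mul(Add(-82, c), Rational(1, 18)) = Add(Rational(-41, 9), Mul(Rational(1, 18), c)))
Add(Mul(Function('E')(Add(Mul(1, -4), -7)), Pow(Function('Q')(141), -1)), Mul(18190, Pow(32630, -1))) = Add(Mul(Add(Rational(-41, 9), Mul(Rational(1, 18), Add(Mul(1, -4), -7))), Pow(77, -1)), Mul(18190, Pow(32630, -1))) = Add(Mul(Add(Rational(-41, 9), Mul(Rational(1, 18), Add(-4, -7))), Rational(1, 77)), Mul(18190, Rational(1, 32630))) = Add(Mul(Add(Rational(-41, 9), Mul(Rational(1, 18), -11)), Rational(1, 77)), Rational(1819, 3263)) = Add(Mul(Add(Rational(-41, 9), Rational(-11, 18)), Rational(1, 77)), Rational(1819, 3263)) = Add(Mul(Rational(-31, 6), Rational(1, 77)), Rational(1819, 3263)) = Add(Rational(-31, 462), Rational(1819, 3263)) = Rational(739225, 1507506)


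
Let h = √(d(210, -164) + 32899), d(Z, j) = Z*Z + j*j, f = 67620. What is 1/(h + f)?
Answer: 13524/914472101 - √103895/4572360505 ≈ 1.4718e-5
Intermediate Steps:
d(Z, j) = Z² + j²
h = √103895 (h = √((210² + (-164)²) + 32899) = √((44100 + 26896) + 32899) = √(70996 + 32899) = √103895 ≈ 322.33)
1/(h + f) = 1/(√103895 + 67620) = 1/(67620 + √103895)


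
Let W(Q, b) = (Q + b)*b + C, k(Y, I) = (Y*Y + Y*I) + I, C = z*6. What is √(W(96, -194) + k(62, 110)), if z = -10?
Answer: √29726 ≈ 172.41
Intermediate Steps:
C = -60 (C = -10*6 = -60)
k(Y, I) = I + Y² + I*Y (k(Y, I) = (Y² + I*Y) + I = I + Y² + I*Y)
W(Q, b) = -60 + b*(Q + b) (W(Q, b) = (Q + b)*b - 60 = b*(Q + b) - 60 = -60 + b*(Q + b))
√(W(96, -194) + k(62, 110)) = √((-60 + (-194)² + 96*(-194)) + (110 + 62² + 110*62)) = √((-60 + 37636 - 18624) + (110 + 3844 + 6820)) = √(18952 + 10774) = √29726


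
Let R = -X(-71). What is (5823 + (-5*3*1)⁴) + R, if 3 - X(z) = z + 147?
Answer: 56521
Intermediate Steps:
X(z) = -144 - z (X(z) = 3 - (z + 147) = 3 - (147 + z) = 3 + (-147 - z) = -144 - z)
R = 73 (R = -(-144 - 1*(-71)) = -(-144 + 71) = -1*(-73) = 73)
(5823 + (-5*3*1)⁴) + R = (5823 + (-5*3*1)⁴) + 73 = (5823 + (-15*1)⁴) + 73 = (5823 + (-15)⁴) + 73 = (5823 + 50625) + 73 = 56448 + 73 = 56521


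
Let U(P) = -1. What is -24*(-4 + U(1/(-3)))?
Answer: 120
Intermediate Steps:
-24*(-4 + U(1/(-3))) = -24*(-4 - 1) = -24*(-5) = 120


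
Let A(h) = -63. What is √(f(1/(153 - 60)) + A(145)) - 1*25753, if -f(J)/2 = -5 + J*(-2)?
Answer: -25753 + 5*I*√18321/93 ≈ -25753.0 + 7.2772*I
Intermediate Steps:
f(J) = 10 + 4*J (f(J) = -2*(-5 + J*(-2)) = -2*(-5 - 2*J) = 10 + 4*J)
√(f(1/(153 - 60)) + A(145)) - 1*25753 = √((10 + 4/(153 - 60)) - 63) - 1*25753 = √((10 + 4/93) - 63) - 25753 = √(934/93 - 63) - 25753 = √(-4925/93) - 25753 = 5*I*√18321/93 - 25753 = -25753 + 5*I*√18321/93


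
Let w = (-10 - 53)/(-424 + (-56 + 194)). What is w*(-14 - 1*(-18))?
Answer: 126/143 ≈ 0.88112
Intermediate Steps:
w = 63/286 (w = -63/(-424 + 138) = -63/(-286) = -63*(-1/286) = 63/286 ≈ 0.22028)
w*(-14 - 1*(-18)) = 63*(-14 - 1*(-18))/286 = 63*(-14 + 18)/286 = (63/286)*4 = 126/143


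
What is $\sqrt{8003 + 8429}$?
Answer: $4 \sqrt{1027} \approx 128.19$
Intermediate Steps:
$\sqrt{8003 + 8429} = \sqrt{16432} = 4 \sqrt{1027}$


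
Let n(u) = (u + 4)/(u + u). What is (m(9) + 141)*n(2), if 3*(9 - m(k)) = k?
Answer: 441/2 ≈ 220.50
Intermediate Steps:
m(k) = 9 - k/3
n(u) = (4 + u)/(2*u) (n(u) = (4 + u)/((2*u)) = (4 + u)*(1/(2*u)) = (4 + u)/(2*u))
(m(9) + 141)*n(2) = ((9 - 1/3*9) + 141)*((1/2)*(4 + 2)/2) = ((9 - 3) + 141)*((1/2)*(1/2)*6) = (6 + 141)*(3/2) = 147*(3/2) = 441/2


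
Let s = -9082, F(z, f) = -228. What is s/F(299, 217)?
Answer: 239/6 ≈ 39.833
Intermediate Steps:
s/F(299, 217) = -9082/(-228) = -9082*(-1/228) = 239/6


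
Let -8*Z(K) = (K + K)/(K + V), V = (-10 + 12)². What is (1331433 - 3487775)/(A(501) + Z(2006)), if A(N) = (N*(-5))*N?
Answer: 8668494840/5045121103 ≈ 1.7182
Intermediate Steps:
V = 4 (V = 2² = 4)
A(N) = -5*N² (A(N) = (-5*N)*N = -5*N²)
Z(K) = -K/(4*(4 + K)) (Z(K) = -(K + K)/(8*(K + 4)) = -2*K/(8*(4 + K)) = -K/(4*(4 + K)))
(1331433 - 3487775)/(A(501) + Z(2006)) = (1331433 - 3487775)/(-5*501² - 1*2006/(16 + 4*2006)) = -2156342/(-5*251001 - 1*2006/(16 + 8024)) = -2156342/(-1255005 - 1*2006/8040) = -2156342/(-1255005 - 1*2006*1/8040) = -2156342/(-1255005 - 1003/4020) = -2156342/(-5045121103/4020) = -2156342*(-4020/5045121103) = 8668494840/5045121103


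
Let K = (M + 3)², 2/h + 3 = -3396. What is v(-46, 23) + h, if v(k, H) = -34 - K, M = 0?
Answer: -146159/3399 ≈ -43.001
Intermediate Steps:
h = -2/3399 (h = 2/(-3 - 3396) = 2/(-3399) = 2*(-1/3399) = -2/3399 ≈ -0.00058841)
K = 9 (K = (0 + 3)² = 3² = 9)
v(k, H) = -43 (v(k, H) = -34 - 1*9 = -34 - 9 = -43)
v(-46, 23) + h = -43 - 2/3399 = -146159/3399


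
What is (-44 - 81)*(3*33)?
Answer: -12375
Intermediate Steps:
(-44 - 81)*(3*33) = -125*99 = -12375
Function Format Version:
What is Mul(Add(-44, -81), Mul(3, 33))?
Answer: -12375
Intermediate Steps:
Mul(Add(-44, -81), Mul(3, 33)) = Mul(-125, 99) = -12375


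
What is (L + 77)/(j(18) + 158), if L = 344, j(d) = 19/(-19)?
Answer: 421/157 ≈ 2.6815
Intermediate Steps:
j(d) = -1 (j(d) = 19*(-1/19) = -1)
(L + 77)/(j(18) + 158) = (344 + 77)/(-1 + 158) = 421/157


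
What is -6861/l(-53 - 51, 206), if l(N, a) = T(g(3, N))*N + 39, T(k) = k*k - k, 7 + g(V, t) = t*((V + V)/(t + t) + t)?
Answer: 2287/4052135763 ≈ 5.6439e-7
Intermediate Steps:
g(V, t) = -7 + t*(t + V/t) (g(V, t) = -7 + t*((V + V)/(t + t) + t) = -7 + t*((2*V)/((2*t)) + t) = -7 + t*((2*V)*(1/(2*t)) + t) = -7 + t*(V/t + t) = -7 + t*(t + V/t))
T(k) = k² - k
l(N, a) = 39 + N*(-5 + N²)*(-4 + N²) (l(N, a) = ((-7 + 3 + N²)*(-1 + (-7 + 3 + N²)))*N + 39 = ((-4 + N²)*(-1 + (-4 + N²)))*N + 39 = ((-4 + N²)*(-5 + N²))*N + 39 = ((-5 + N²)*(-4 + N²))*N + 39 = N*(-5 + N²)*(-4 + N²) + 39 = 39 + N*(-5 + N²)*(-4 + N²))
-6861/l(-53 - 51, 206) = -6861/(39 + (-53 - 51)*(-5 + (-53 - 51)²)*(-4 + (-53 - 51)²)) = -6861/(39 - 104*(-5 + (-104)²)*(-4 + (-104)²)) = -6861/(39 - 104*(-5 + 10816)*(-4 + 10816)) = -6861/(39 - 104*10811*10812) = -6861/(39 - 12156407328) = -6861/(-12156407289) = -6861*(-1/12156407289) = 2287/4052135763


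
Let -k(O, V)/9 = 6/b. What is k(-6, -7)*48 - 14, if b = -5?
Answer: 2522/5 ≈ 504.40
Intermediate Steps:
k(O, V) = 54/5 (k(O, V) = -54/(-5) = -54*(-1)/5 = -9*(-6/5) = 54/5)
k(-6, -7)*48 - 14 = (54/5)*48 - 14 = 2592/5 - 14 = 2522/5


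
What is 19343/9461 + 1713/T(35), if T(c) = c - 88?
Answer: -15181514/501433 ≈ -30.276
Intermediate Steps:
T(c) = -88 + c
19343/9461 + 1713/T(35) = 19343/9461 + 1713/(-88 + 35) = 19343*(1/9461) + 1713/(-53) = 19343/9461 + 1713*(-1/53) = 19343/9461 - 1713/53 = -15181514/501433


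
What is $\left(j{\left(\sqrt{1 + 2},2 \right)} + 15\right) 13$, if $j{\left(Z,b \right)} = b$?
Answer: $221$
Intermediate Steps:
$\left(j{\left(\sqrt{1 + 2},2 \right)} + 15\right) 13 = \left(2 + 15\right) 13 = 17 \cdot 13 = 221$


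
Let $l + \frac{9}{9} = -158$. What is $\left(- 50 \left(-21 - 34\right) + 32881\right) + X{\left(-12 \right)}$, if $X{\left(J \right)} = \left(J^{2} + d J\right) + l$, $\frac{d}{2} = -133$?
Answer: $38808$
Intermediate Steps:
$l = -159$ ($l = -1 - 158 = -159$)
$d = -266$ ($d = 2 \left(-133\right) = -266$)
$X{\left(J \right)} = -159 + J^{2} - 266 J$ ($X{\left(J \right)} = \left(J^{2} - 266 J\right) - 159 = -159 + J^{2} - 266 J$)
$\left(- 50 \left(-21 - 34\right) + 32881\right) + X{\left(-12 \right)} = \left(- 50 \left(-21 - 34\right) + 32881\right) - \left(-3033 - 144\right) = \left(\left(-50\right) \left(-55\right) + 32881\right) + \left(-159 + 144 + 3192\right) = \left(2750 + 32881\right) + 3177 = 35631 + 3177 = 38808$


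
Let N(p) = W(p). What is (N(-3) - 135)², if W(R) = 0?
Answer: 18225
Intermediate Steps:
N(p) = 0
(N(-3) - 135)² = (0 - 135)² = (-135)² = 18225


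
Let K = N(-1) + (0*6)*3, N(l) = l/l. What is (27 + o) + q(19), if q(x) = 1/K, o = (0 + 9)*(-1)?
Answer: 19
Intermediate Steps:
o = -9 (o = 9*(-1) = -9)
N(l) = 1
K = 1 (K = 1 + (0*6)*3 = 1 + 0*3 = 1 + 0 = 1)
q(x) = 1 (q(x) = 1/1 = 1)
(27 + o) + q(19) = (27 - 9) + 1 = 18 + 1 = 19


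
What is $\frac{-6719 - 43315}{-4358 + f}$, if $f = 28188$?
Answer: $- \frac{25017}{11915} \approx -2.0996$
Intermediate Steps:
$\frac{-6719 - 43315}{-4358 + f} = \frac{-6719 - 43315}{-4358 + 28188} = - \frac{50034}{23830} = \left(-50034\right) \frac{1}{23830} = - \frac{25017}{11915}$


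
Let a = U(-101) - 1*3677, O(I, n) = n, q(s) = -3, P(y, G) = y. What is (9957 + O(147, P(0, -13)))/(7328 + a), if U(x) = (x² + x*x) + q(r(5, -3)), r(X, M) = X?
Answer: 9957/24050 ≈ 0.41401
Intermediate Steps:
U(x) = -3 + 2*x² (U(x) = (x² + x*x) - 3 = (x² + x²) - 3 = 2*x² - 3 = -3 + 2*x²)
a = 16722 (a = (-3 + 2*(-101)²) - 1*3677 = (-3 + 2*10201) - 3677 = (-3 + 20402) - 3677 = 20399 - 3677 = 16722)
(9957 + O(147, P(0, -13)))/(7328 + a) = (9957 + 0)/(7328 + 16722) = 9957/24050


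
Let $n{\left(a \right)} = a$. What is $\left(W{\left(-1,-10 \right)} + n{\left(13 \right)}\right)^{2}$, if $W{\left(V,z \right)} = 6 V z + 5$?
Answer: $6084$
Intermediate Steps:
$W{\left(V,z \right)} = 5 + 6 V z$ ($W{\left(V,z \right)} = 6 V z + 5 = 5 + 6 V z$)
$\left(W{\left(-1,-10 \right)} + n{\left(13 \right)}\right)^{2} = \left(\left(5 + 6 \left(-1\right) \left(-10\right)\right) + 13\right)^{2} = \left(\left(5 + 60\right) + 13\right)^{2} = \left(65 + 13\right)^{2} = 78^{2} = 6084$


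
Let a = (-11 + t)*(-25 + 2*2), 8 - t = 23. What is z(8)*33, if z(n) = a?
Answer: 18018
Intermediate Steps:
t = -15 (t = 8 - 1*23 = 8 - 23 = -15)
a = 546 (a = (-11 - 15)*(-25 + 2*2) = -26*(-25 + 4) = -26*(-21) = 546)
z(n) = 546
z(8)*33 = 546*33 = 18018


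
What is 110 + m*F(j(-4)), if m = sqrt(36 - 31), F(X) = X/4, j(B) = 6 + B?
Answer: 110 + sqrt(5)/2 ≈ 111.12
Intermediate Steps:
F(X) = X/4 (F(X) = X*(1/4) = X/4)
m = sqrt(5) ≈ 2.2361
110 + m*F(j(-4)) = 110 + sqrt(5)*((6 - 4)/4) = 110 + sqrt(5)*((1/4)*2) = 110 + sqrt(5)*(1/2) = 110 + sqrt(5)/2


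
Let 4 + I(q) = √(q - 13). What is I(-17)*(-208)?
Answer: 832 - 208*I*√30 ≈ 832.0 - 1139.3*I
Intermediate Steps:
I(q) = -4 + √(-13 + q) (I(q) = -4 + √(q - 13) = -4 + √(-13 + q))
I(-17)*(-208) = (-4 + √(-13 - 17))*(-208) = (-4 + √(-30))*(-208) = (-4 + I*√30)*(-208) = 832 - 208*I*√30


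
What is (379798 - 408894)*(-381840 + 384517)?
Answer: -77889992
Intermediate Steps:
(379798 - 408894)*(-381840 + 384517) = -29096*2677 = -77889992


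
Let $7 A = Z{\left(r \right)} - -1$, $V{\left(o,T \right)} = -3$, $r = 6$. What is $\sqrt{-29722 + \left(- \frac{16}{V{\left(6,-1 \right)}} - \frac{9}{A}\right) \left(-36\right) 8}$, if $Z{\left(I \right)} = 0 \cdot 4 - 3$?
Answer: $i \sqrt{40330} \approx 200.82 i$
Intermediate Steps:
$Z{\left(I \right)} = -3$ ($Z{\left(I \right)} = 0 - 3 = -3$)
$A = - \frac{2}{7}$ ($A = \frac{-3 - -1}{7} = \frac{-3 + 1}{7} = \frac{1}{7} \left(-2\right) = - \frac{2}{7} \approx -0.28571$)
$\sqrt{-29722 + \left(- \frac{16}{V{\left(6,-1 \right)}} - \frac{9}{A}\right) \left(-36\right) 8} = \sqrt{-29722 + \left(- \frac{16}{-3} - \frac{9}{- \frac{2}{7}}\right) \left(-36\right) 8} = \sqrt{-29722 + \left(\left(-16\right) \left(- \frac{1}{3}\right) - - \frac{63}{2}\right) \left(-36\right) 8} = \sqrt{-29722 + \left(\frac{16}{3} + \frac{63}{2}\right) \left(-36\right) 8} = \sqrt{-29722 + \frac{221}{6} \left(-36\right) 8} = \sqrt{-29722 - 10608} = \sqrt{-40330} = i \sqrt{40330}$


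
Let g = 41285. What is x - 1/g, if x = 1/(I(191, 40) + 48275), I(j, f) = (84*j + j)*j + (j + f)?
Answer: -3108106/130022607435 ≈ -2.3904e-5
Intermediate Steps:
I(j, f) = f + j + 85*j² (I(j, f) = (85*j)*j + (f + j) = 85*j² + (f + j) = f + j + 85*j²)
x = 1/3149391 (x = 1/((40 + 191 + 85*191²) + 48275) = 1/((40 + 191 + 85*36481) + 48275) = 1/((40 + 191 + 3100885) + 48275) = 1/(3101116 + 48275) = 1/3149391 ≈ 3.1752e-7)
x - 1/g = 1/3149391 - 1/41285 = -3108106/130022607435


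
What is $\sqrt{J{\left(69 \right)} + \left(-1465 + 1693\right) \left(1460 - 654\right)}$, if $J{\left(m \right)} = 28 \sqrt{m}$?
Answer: $2 \sqrt{45942 + 7 \sqrt{69}} \approx 428.95$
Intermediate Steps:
$\sqrt{J{\left(69 \right)} + \left(-1465 + 1693\right) \left(1460 - 654\right)} = \sqrt{28 \sqrt{69} + \left(-1465 + 1693\right) \left(1460 - 654\right)} = \sqrt{28 \sqrt{69} + 228 \cdot 806} = \sqrt{28 \sqrt{69} + 183768} = \sqrt{183768 + 28 \sqrt{69}}$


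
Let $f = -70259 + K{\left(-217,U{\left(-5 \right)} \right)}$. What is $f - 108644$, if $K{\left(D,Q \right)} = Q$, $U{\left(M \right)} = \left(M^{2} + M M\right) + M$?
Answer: $-178858$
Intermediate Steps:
$U{\left(M \right)} = M + 2 M^{2}$ ($U{\left(M \right)} = \left(M^{2} + M^{2}\right) + M = 2 M^{2} + M = M + 2 M^{2}$)
$f = -70214$ ($f = -70259 - 5 \left(1 + 2 \left(-5\right)\right) = -70259 - 5 \left(1 - 10\right) = -70259 - -45 = -70259 + 45 = -70214$)
$f - 108644 = -70214 - 108644 = -178858$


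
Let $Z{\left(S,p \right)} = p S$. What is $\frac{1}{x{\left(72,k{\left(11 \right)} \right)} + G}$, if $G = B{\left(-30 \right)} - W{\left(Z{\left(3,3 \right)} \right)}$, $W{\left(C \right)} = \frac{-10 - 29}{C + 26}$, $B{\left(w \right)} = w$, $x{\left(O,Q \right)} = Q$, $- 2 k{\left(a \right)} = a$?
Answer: $- \frac{70}{2407} \approx -0.029082$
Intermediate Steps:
$Z{\left(S,p \right)} = S p$
$k{\left(a \right)} = - \frac{a}{2}$
$W{\left(C \right)} = - \frac{39}{26 + C}$
$G = - \frac{1011}{35}$ ($G = -30 - - \frac{39}{26 + 3 \cdot 3} = -30 - - \frac{39}{26 + 9} = -30 - - \frac{39}{35} = -30 + \frac{39}{35} = - \frac{1011}{35} \approx -28.886$)
$\frac{1}{x{\left(72,k{\left(11 \right)} \right)} + G} = \frac{1}{\left(- \frac{1}{2}\right) 11 - \frac{1011}{35}} = \frac{1}{- \frac{11}{2} - \frac{1011}{35}} = \frac{1}{- \frac{2407}{70}} = - \frac{70}{2407}$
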